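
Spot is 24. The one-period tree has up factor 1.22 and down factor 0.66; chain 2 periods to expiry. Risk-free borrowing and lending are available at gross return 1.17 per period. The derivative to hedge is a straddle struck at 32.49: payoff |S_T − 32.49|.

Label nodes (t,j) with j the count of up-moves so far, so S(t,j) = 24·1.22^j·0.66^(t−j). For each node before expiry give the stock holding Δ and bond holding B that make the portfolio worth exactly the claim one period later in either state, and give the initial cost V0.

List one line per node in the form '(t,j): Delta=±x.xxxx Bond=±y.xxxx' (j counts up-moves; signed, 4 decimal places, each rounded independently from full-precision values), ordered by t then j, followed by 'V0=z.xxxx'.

(0,0): Delta=-0.6257 Bond=18.6666
(1,0): Delta=-1.0000 Bond=27.7692
(1,1): Delta=-0.6058 Bond=21.2587
V0=3.6504

Risk-neutral probability p* = (R−d)/(u−d) = (1.17−0.66)/(1.22−0.66) = 0.9107.
Terminal payoffs: V(2,0)=22.0356, V(2,1)=13.1652, V(2,2)=3.2316
(1,0): S=15.8400. Δ = (V_up−V_dn)/(S_up−S_dn) = (13.1652−22.0356)/(19.3248−10.4544) = -1.0000. V = [p*·13.1652 + (1−p*)·22.0356]/1.17 = 11.9292. B = V − Δ·S = 27.7692.
(1,1): S=29.2800. Δ = (V_up−V_dn)/(S_up−S_dn) = (3.2316−13.1652)/(35.7216−19.3248) = -0.6058. V = [p*·3.2316 + (1−p*)·13.1652]/1.17 = 3.5201. B = V − Δ·S = 21.2587.
(0,0): S=24.0000. Δ = (V_up−V_dn)/(S_up−S_dn) = (3.5201−11.9292)/(29.2800−15.8400) = -0.6257. V = [p*·3.5201 + (1−p*)·11.9292]/1.17 = 3.6504. B = V − Δ·S = 18.6666.
Self-financing check: at every node Δ·S+B equals the discounted successor values.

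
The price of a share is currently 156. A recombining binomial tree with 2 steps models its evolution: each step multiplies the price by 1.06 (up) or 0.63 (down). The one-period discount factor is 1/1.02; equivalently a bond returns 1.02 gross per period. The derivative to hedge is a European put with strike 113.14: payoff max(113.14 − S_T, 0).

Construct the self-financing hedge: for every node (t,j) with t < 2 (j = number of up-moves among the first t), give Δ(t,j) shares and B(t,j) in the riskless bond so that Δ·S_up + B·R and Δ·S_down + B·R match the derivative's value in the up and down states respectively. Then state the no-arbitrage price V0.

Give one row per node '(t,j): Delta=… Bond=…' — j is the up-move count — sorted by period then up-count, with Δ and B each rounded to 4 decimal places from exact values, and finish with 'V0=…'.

Risk-neutral probability p* = (R−d)/(u−d) = (1.02−0.63)/(1.06−0.63) = 0.9070.
Payoff layer (t=2): V(2,0)=51.2236, V(2,1)=8.9632, V(2,2)=0.0000
Node (1,0) S=98.2800: V=(p*·8.9632+(1−p*)·51.2236)/1.02=12.6416; Δ=(8.9632−51.2236)/(104.1768−61.9164)=-1.0000; B=V−Δ·S=110.9216
Node (1,1) S=165.3600: V=(p*·0.0000+(1−p*)·8.9632)/1.02=0.8174; Δ=(0.0000−8.9632)/(175.2816−104.1768)=-0.1261; B=V−Δ·S=21.6621
Node (0,0) S=156.0000: V=(p*·0.8174+(1−p*)·12.6416)/1.02=1.8798; Δ=(0.8174−12.6416)/(165.3600−98.2800)=-0.1763; B=V−Δ·S=29.3777
Self-financing check: at every node Δ·S+B equals the discounted successor values.

(0,0): Delta=-0.1763 Bond=29.3777
(1,0): Delta=-1.0000 Bond=110.9216
(1,1): Delta=-0.1261 Bond=21.6621
V0=1.8798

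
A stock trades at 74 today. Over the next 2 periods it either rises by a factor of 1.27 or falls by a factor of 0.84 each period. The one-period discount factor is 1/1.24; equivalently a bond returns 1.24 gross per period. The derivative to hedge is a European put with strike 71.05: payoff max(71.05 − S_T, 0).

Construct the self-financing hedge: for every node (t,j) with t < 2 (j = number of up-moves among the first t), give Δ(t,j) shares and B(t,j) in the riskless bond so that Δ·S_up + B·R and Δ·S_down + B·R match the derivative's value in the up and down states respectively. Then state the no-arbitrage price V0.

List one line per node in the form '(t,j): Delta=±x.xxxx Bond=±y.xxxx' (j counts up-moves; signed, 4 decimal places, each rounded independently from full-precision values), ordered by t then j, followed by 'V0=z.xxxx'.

(0,0): Delta=-0.0333 Bond=2.5242
(1,0): Delta=-0.7047 Bond=44.8635
(1,1): Delta=0.0000 Bond=0.0000
V0=0.0596

The replicating-portfolio and risk-neutral prices coincide; use p* = (1.24−0.84)/(1.27−0.84) = 0.9302 for the latter.
At expiry t=2: V(2,0)=18.8356, V(2,1)=0.0000, V(2,2)=0.0000
Node (1,0) S=62.1600: V=(p*·0.0000+(1−p*)·18.8356)/1.24=1.0598; Δ=(0.0000−18.8356)/(78.9432−52.2144)=-0.7047; B=V−Δ·S=44.8635
Node (1,1) S=93.9800: V=(p*·0.0000+(1−p*)·0.0000)/1.24=0.0000; Δ=(0.0000−0.0000)/(119.3546−78.9432)=0.0000; B=V−Δ·S=0.0000
Node (0,0) S=74.0000: V=(p*·0.0000+(1−p*)·1.0598)/1.24=0.0596; Δ=(0.0000−1.0598)/(93.9800−62.1600)=-0.0333; B=V−Δ·S=2.5242
The time-0 hedge costs 0.0596, which is the no-arbitrage price.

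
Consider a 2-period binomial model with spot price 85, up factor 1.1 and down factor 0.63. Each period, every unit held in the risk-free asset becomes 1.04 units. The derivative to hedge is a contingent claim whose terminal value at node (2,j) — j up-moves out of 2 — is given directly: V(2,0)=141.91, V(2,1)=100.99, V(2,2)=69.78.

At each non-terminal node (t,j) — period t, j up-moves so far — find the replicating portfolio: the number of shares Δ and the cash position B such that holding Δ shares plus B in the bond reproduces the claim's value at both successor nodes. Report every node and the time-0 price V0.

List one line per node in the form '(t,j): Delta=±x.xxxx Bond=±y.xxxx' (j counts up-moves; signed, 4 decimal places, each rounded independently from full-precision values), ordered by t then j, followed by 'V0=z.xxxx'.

(0,0): Delta=-0.7810 Bond=138.4154
(1,0): Delta=-1.6258 Bond=189.1925
(1,1): Delta=-0.7102 Bond=137.3314
V0=72.0292

The replicating-portfolio and risk-neutral prices coincide; use p* = (1.04−0.63)/(1.1−0.63) = 0.8723 for the latter.
At expiry t=2: V(2,0)=141.9100, V(2,1)=100.9900, V(2,2)=69.7800
  t=1,j=0: stock 53.5500 → up 58.9050 (V=100.9900), down 33.7365 (V=141.9100). Price 102.1287; hedge Δ=-1.6258, bond B=189.1925.
  t=1,j=1: stock 93.5000 → up 102.8500 (V=69.7800), down 58.9050 (V=100.9900). Price 70.9272; hedge Δ=-0.7102, bond B=137.3314.
  t=0,j=0: stock 85.0000 → up 93.5000 (V=70.9272), down 53.5500 (V=102.1287). Price 72.0292; hedge Δ=-0.7810, bond B=138.4154.
The time-0 hedge costs 72.0292, which is the no-arbitrage price.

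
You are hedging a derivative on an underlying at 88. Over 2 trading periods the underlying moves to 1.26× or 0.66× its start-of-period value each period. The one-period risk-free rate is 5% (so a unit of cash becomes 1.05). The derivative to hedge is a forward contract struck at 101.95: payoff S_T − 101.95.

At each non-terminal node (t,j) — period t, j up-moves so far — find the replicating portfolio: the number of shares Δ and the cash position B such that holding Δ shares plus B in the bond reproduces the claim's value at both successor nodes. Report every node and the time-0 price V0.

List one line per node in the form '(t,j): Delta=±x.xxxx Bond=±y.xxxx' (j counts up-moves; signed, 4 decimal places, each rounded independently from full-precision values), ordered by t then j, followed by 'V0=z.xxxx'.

Under the risk-neutral measure, an up-move has probability p* = (R−d)/(u−d) = 0.6500 and values discount at R = 1.05.
Terminal values V(2,·): V(2,0)=-63.6172, V(2,1)=-28.7692, V(2,2)=37.7588
Node (1,0) S=58.0800: V=(p*·-28.7692+(1−p*)·-63.6172)/1.05=-39.0152; Δ=(-28.7692−-63.6172)/(73.1808−38.3328)=1.0000; B=V−Δ·S=-97.0952
Node (1,1) S=110.8800: V=(p*·37.7588+(1−p*)·-28.7692)/1.05=13.7848; Δ=(37.7588−-28.7692)/(139.7088−73.1808)=1.0000; B=V−Δ·S=-97.0952
Node (0,0) S=88.0000: V=(p*·13.7848+(1−p*)·-39.0152)/1.05=-4.4717; Δ=(13.7848−-39.0152)/(110.8800−58.0800)=1.0000; B=V−Δ·S=-92.4717
The time-0 hedge costs -4.4717, which is the no-arbitrage price.

(0,0): Delta=1.0000 Bond=-92.4717
(1,0): Delta=1.0000 Bond=-97.0952
(1,1): Delta=1.0000 Bond=-97.0952
V0=-4.4717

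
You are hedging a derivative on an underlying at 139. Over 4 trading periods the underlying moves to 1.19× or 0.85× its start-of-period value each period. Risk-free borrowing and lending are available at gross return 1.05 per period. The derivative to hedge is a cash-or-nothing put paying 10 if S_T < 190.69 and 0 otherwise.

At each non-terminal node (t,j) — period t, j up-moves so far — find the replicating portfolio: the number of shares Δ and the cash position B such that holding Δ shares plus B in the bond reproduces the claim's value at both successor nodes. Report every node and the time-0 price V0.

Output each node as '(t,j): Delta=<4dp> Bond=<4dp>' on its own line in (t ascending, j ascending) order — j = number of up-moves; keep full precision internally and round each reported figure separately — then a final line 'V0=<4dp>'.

Under the risk-neutral measure, an up-move has probability p* = (R−d)/(u−d) = 0.5882 and values discount at R = 1.05.
Payoff layer (t=4): V(4,0)=10.0000, V(4,1)=10.0000, V(4,2)=10.0000, V(4,3)=0.0000, V(4,4)=0.0000
Node (3,0) S=85.3634: V=(p*·10.0000+(1−p*)·10.0000)/1.05=9.5238; Δ=(10.0000−10.0000)/(101.5824−72.5589)=0.0000; B=V−Δ·S=9.5238
Node (3,1) S=119.5087: V=(p*·10.0000+(1−p*)·10.0000)/1.05=9.5238; Δ=(10.0000−10.0000)/(142.2154−101.5824)=0.0000; B=V−Δ·S=9.5238
Node (3,2) S=167.3122: V=(p*·0.0000+(1−p*)·10.0000)/1.05=3.9216; Δ=(0.0000−10.0000)/(199.1015−142.2154)=-0.1758; B=V−Δ·S=33.3333
Node (3,3) S=234.2371: V=(p*·0.0000+(1−p*)·0.0000)/1.05=0.0000; Δ=(0.0000−0.0000)/(278.7422−199.1015)=0.0000; B=V−Δ·S=0.0000
Node (2,0) S=100.4275: V=(p*·9.5238+(1−p*)·9.5238)/1.05=9.0703; Δ=(9.5238−9.5238)/(119.5087−85.3634)=0.0000; B=V−Δ·S=9.0703
Node (2,1) S=140.5985: V=(p*·3.9216+(1−p*)·9.5238)/1.05=5.9318; Δ=(3.9216−9.5238)/(167.3122−119.5087)=-0.1172; B=V−Δ·S=22.4090
Node (2,2) S=196.8379: V=(p*·0.0000+(1−p*)·3.9216)/1.05=1.5379; Δ=(0.0000−3.9216)/(234.2371−167.3122)=-0.0586; B=V−Δ·S=13.0719
Node (1,0) S=118.1500: V=(p*·5.9318+(1−p*)·9.0703)/1.05=6.8801; Δ=(5.9318−9.0703)/(140.5985−100.4275)=-0.0781; B=V−Δ·S=16.1110
Node (1,1) S=165.4100: V=(p*·1.5379+(1−p*)·5.9318)/1.05=3.1877; Δ=(1.5379−5.9318)/(196.8379−140.5985)=-0.0781; B=V−Δ·S=16.1110
Node (0,0) S=139.0000: V=(p*·3.1877+(1−p*)·6.8801)/1.05=4.4839; Δ=(3.1877−6.8801)/(165.4100−118.1500)=-0.0781; B=V−Δ·S=15.3438
Each (Δ,B) replicates both successor values, so the strategy is self-financing and V0 is arbitrage-free.

(0,0): Delta=-0.0781 Bond=15.3438
(1,0): Delta=-0.0781 Bond=16.1110
(1,1): Delta=-0.0781 Bond=16.1110
(2,0): Delta=0.0000 Bond=9.0703
(2,1): Delta=-0.1172 Bond=22.4090
(2,2): Delta=-0.0586 Bond=13.0719
(3,0): Delta=0.0000 Bond=9.5238
(3,1): Delta=0.0000 Bond=9.5238
(3,2): Delta=-0.1758 Bond=33.3333
(3,3): Delta=0.0000 Bond=0.0000
V0=4.4839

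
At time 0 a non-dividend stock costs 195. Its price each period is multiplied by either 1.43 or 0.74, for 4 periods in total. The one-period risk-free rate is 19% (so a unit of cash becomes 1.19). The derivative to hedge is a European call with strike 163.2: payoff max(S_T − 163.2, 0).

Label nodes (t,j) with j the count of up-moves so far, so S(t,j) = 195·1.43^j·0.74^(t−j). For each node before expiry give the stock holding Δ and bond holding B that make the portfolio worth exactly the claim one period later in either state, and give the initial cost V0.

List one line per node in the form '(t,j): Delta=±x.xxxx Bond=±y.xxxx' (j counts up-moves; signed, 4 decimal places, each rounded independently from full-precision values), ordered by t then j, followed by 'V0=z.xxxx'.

(0,0): Delta=0.9375 Bond=-65.6769
(1,0): Delta=0.7917 Bond=-57.1175
(1,1): Delta=0.9777 Bond=-89.3758
(2,0): Delta=0.4103 Bond=-27.2436
(2,1): Delta=0.8969 Bond=-89.6904
(2,2): Delta=1.0000 Bond=-115.2461
(3,0): Delta=0.0000 Bond=0.0000
(3,1): Delta=0.5235 Bond=-49.7105
(3,2): Delta=1.0000 Bond=-137.1429
(3,3): Delta=1.0000 Bond=-137.1429
V0=117.1299

Under the risk-neutral measure, an up-move has probability p* = (R−d)/(u−d) = 0.6522 and values discount at R = 1.19.
Terminal payoffs: V(4,0)=0.0000, V(4,1)=0.0000, V(4,2)=55.1585, V(4,3)=258.7631, V(4,4)=652.2151
Node (3,0) S=79.0187: V=(p*·0.0000+(1−p*)·0.0000)/1.19=0.0000; Δ=(0.0000−0.0000)/(112.9967−58.4738)=0.0000; B=V−Δ·S=0.0000
Node (3,1) S=152.6983: V=(p*·55.1585+(1−p*)·0.0000)/1.19=30.2294; Δ=(55.1585−0.0000)/(218.3585−112.9967)=0.5235; B=V−Δ·S=-49.7105
Node (3,2) S=295.0791: V=(p*·258.7631+(1−p*)·55.1585)/1.19=157.9362; Δ=(258.7631−55.1585)/(421.9631−218.3585)=1.0000; B=V−Δ·S=-137.1429
Node (3,3) S=570.2204: V=(p*·652.2151+(1−p*)·258.7631)/1.19=433.0775; Δ=(652.2151−258.7631)/(815.4151−421.9631)=1.0000; B=V−Δ·S=-137.1429
Node (2,0) S=106.7820: V=(p*·30.2294+(1−p*)·0.0000)/1.19=16.5671; Δ=(30.2294−0.0000)/(152.6983−79.0187)=0.4103; B=V−Δ·S=-27.2436
Node (2,1) S=206.3490: V=(p*·157.9362+(1−p*)·30.2294)/1.19=95.3920; Δ=(157.9362−30.2294)/(295.0791−152.6983)=0.8969; B=V−Δ·S=-89.6904
Node (2,2) S=398.7555: V=(p*·433.0775+(1−p*)·157.9362)/1.19=283.5094; Δ=(433.0775−157.9362)/(570.2204−295.0791)=1.0000; B=V−Δ·S=-115.2461
Node (1,0) S=144.3000: V=(p*·95.3920+(1−p*)·16.5671)/1.19=57.1215; Δ=(95.3920−16.5671)/(206.3490−106.7820)=0.7917; B=V−Δ·S=-57.1175
Node (1,1) S=278.8500: V=(p*·283.5094+(1−p*)·95.3920)/1.19=183.2582; Δ=(283.5094−95.3920)/(398.7555−206.3490)=0.9777; B=V−Δ·S=-89.3758
Node (0,0) S=195.0000: V=(p*·183.2582+(1−p*)·57.1215)/1.19=117.1299; Δ=(183.2582−57.1215)/(278.8500−144.3000)=0.9375; B=V−Δ·S=-65.6769
Root portfolio cost Δ·195+B reproduces V0=117.1299.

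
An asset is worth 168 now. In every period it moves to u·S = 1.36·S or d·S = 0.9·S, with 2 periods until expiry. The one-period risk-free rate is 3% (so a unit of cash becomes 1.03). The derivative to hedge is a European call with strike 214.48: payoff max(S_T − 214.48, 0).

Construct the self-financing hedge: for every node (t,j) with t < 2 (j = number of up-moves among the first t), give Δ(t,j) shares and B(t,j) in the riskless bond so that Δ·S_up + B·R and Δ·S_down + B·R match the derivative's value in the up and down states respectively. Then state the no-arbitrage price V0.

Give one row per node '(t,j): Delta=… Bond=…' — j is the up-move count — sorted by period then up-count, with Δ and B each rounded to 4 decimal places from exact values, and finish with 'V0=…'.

Under the risk-neutral measure, an up-move has probability p* = (R−d)/(u−d) = 0.2826 and values discount at R = 1.03.
Terminal payoffs: V(2,0)=0.0000, V(2,1)=0.0000, V(2,2)=96.2528
  t=1,j=0: stock 151.2000 → up 205.6320 (V=0.0000), down 136.0800 (V=0.0000). Price 0.0000; hedge Δ=0.0000, bond B=0.0000.
  t=1,j=1: stock 228.4800 → up 310.7328 (V=96.2528), down 205.6320 (V=0.0000). Price 26.4096; hedge Δ=0.9158, bond B=-182.8356.
  t=0,j=0: stock 168.0000 → up 228.4800 (V=26.4096), down 151.2000 (V=0.0000). Price 7.2462; hedge Δ=0.3417, bond B=-50.1660.
Each (Δ,B) replicates both successor values, so the strategy is self-financing and V0 is arbitrage-free.

(0,0): Delta=0.3417 Bond=-50.1660
(1,0): Delta=0.0000 Bond=0.0000
(1,1): Delta=0.9158 Bond=-182.8356
V0=7.2462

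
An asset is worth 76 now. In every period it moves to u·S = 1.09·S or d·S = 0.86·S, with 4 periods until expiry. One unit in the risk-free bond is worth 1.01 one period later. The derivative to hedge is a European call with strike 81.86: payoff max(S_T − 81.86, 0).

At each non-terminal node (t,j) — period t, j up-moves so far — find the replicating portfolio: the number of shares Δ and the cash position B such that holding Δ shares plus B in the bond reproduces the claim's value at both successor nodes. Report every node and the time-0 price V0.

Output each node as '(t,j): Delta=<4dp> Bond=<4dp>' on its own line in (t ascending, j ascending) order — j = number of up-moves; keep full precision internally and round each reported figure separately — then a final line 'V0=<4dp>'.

Since d<R<u, set p* = (R−d)/(u−d) = 0.6522; price each node as the discounted p*-expectation of its children.
At expiry t=4: V(4,0)=0.0000, V(4,1)=0.0000, V(4,2)=0.0000, V(4,3)=2.7831, V(4,4)=25.4202
Node (3,0) S=48.3403: V=(p*·0.0000+(1−p*)·0.0000)/1.01=0.0000; Δ=(0.0000−0.0000)/(52.6909−41.5726)=0.0000; B=V−Δ·S=0.0000
Node (3,1) S=61.2685: V=(p*·0.0000+(1−p*)·0.0000)/1.01=0.0000; Δ=(0.0000−0.0000)/(66.7826−52.6909)=0.0000; B=V−Δ·S=0.0000
Node (3,2) S=77.6542: V=(p*·2.7831+(1−p*)·0.0000)/1.01=1.7971; Δ=(2.7831−0.0000)/(84.6431−66.7826)=0.1558; B=V−Δ·S=-10.3033
Node (3,3) S=98.4222: V=(p*·25.4202+(1−p*)·2.7831)/1.01=17.3727; Δ=(25.4202−2.7831)/(107.2802−84.6431)=1.0000; B=V−Δ·S=-81.0495
Node (2,0) S=56.2096: V=(p*·0.0000+(1−p*)·0.0000)/1.01=0.0000; Δ=(0.0000−0.0000)/(61.2685−48.3403)=0.0000; B=V−Δ·S=0.0000
Node (2,1) S=71.2424: V=(p*·1.7971+(1−p*)·0.0000)/1.01=1.1604; Δ=(1.7971−0.0000)/(77.6542−61.2685)=0.1097; B=V−Δ·S=-6.6530
Node (2,2) S=90.2956: V=(p*·17.3727+(1−p*)·1.7971)/1.01=11.8367; Δ=(17.3727−1.7971)/(98.4222−77.6542)=0.7500; B=V−Δ·S=-55.8833
Node (1,0) S=65.3600: V=(p*·1.1604+(1−p*)·0.0000)/1.01=0.7493; Δ=(1.1604−0.0000)/(71.2424−56.2096)=0.0772; B=V−Δ·S=-4.2960
Node (1,1) S=82.8400: V=(p*·11.8367+(1−p*)·1.1604)/1.01=8.0428; Δ=(11.8367−1.1604)/(90.2956−71.2424)=0.5603; B=V−Δ·S=-38.3760
Node (0,0) S=76.0000: V=(p*·8.0428+(1−p*)·0.7493)/1.01=5.4514; Δ=(8.0428−0.7493)/(82.8400−65.3600)=0.4172; B=V−Δ·S=-26.2595
Each (Δ,B) replicates both successor values, so the strategy is self-financing and V0 is arbitrage-free.

(0,0): Delta=0.4172 Bond=-26.2595
(1,0): Delta=0.0772 Bond=-4.2960
(1,1): Delta=0.5603 Bond=-38.3760
(2,0): Delta=0.0000 Bond=0.0000
(2,1): Delta=0.1097 Bond=-6.6530
(2,2): Delta=0.7500 Bond=-55.8833
(3,0): Delta=0.0000 Bond=0.0000
(3,1): Delta=0.0000 Bond=0.0000
(3,2): Delta=0.1558 Bond=-10.3033
(3,3): Delta=1.0000 Bond=-81.0495
V0=5.4514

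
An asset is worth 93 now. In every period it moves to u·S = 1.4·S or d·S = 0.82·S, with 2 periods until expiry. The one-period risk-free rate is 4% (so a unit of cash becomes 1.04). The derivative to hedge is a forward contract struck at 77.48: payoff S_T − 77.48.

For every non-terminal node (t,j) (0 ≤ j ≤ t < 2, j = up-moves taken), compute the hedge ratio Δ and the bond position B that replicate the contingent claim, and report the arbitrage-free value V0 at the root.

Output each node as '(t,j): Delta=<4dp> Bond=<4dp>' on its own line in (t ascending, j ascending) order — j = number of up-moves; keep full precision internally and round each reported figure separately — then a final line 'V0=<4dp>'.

Under the risk-neutral measure, an up-move has probability p* = (R−d)/(u−d) = 0.3793 and values discount at R = 1.04.
Terminal values V(2,·): V(2,0)=-14.9468, V(2,1)=29.2840, V(2,2)=104.8000
(1,0): S=76.2600. Δ = (V_up−V_dn)/(S_up−S_dn) = (29.2840−-14.9468)/(106.7640−62.5332) = 1.0000. V = [p*·29.2840 + (1−p*)·-14.9468]/1.04 = 1.7600. B = V − Δ·S = -74.5000.
(1,1): S=130.2000. Δ = (V_up−V_dn)/(S_up−S_dn) = (104.8000−29.2840)/(182.2800−106.7640) = 1.0000. V = [p*·104.8000 + (1−p*)·29.2840]/1.04 = 55.7000. B = V − Δ·S = -74.5000.
(0,0): S=93.0000. Δ = (V_up−V_dn)/(S_up−S_dn) = (55.7000−1.7600)/(130.2000−76.2600) = 1.0000. V = [p*·55.7000 + (1−p*)·1.7600]/1.04 = 21.3654. B = V − Δ·S = -71.6346.
Check: Δ(0,0)·S0 + B(0,0) = 21.3654 = V0.

(0,0): Delta=1.0000 Bond=-71.6346
(1,0): Delta=1.0000 Bond=-74.5000
(1,1): Delta=1.0000 Bond=-74.5000
V0=21.3654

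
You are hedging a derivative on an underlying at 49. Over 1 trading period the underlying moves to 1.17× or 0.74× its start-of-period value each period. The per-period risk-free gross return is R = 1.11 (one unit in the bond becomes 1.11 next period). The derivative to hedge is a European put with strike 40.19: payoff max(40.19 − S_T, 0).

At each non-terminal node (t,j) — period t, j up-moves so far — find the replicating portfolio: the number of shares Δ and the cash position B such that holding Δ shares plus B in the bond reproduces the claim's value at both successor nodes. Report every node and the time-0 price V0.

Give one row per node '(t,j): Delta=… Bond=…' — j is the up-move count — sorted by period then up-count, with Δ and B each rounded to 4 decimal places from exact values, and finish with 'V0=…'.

The replicating-portfolio and risk-neutral prices coincide; use p* = (1.11−0.74)/(1.17−0.74) = 0.8605 for the latter.
At expiry t=1: V(1,0)=3.9300, V(1,1)=0.0000
(0,0): S=49.0000. Δ = (V_up−V_dn)/(S_up−S_dn) = (0.0000−3.9300)/(57.3300−36.2600) = -0.1865. V = [p*·0.0000 + (1−p*)·3.9300]/1.11 = 0.4940. B = V − Δ·S = 9.6336.
Each (Δ,B) replicates both successor values, so the strategy is self-financing and V0 is arbitrage-free.

(0,0): Delta=-0.1865 Bond=9.6336
V0=0.4940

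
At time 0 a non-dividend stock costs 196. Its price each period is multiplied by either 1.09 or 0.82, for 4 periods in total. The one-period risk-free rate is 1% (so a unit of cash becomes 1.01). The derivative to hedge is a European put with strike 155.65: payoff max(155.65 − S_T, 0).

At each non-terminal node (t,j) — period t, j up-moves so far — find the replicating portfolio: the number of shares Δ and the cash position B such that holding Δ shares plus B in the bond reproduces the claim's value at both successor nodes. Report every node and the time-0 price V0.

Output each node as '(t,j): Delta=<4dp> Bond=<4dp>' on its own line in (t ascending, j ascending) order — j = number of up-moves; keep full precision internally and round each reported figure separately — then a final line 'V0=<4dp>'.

(0,0): Delta=-0.1426 Bond=31.1099
(1,0): Delta=-0.4145 Bond=75.1181
(1,1): Delta=-0.0565 Bond=13.0222
(2,0): Delta=-0.9818 Bond=150.6343
(2,1): Delta=-0.2348 Bond=44.3893
(2,2): Delta=0.0000 Bond=0.0000
(3,0): Delta=-1.0000 Bond=154.1089
(3,1): Delta=-0.9760 Bond=151.3119
(3,2): Delta=0.0000 Bond=0.0000
(3,3): Delta=0.0000 Bond=0.0000
V0=3.1601

Under the risk-neutral measure, an up-move has probability p* = (R−d)/(u−d) = 0.7037 and values discount at R = 1.01.
Terminal payoffs: V(4,0)=67.0341, V(4,1)=37.8557, V(4,2)=0.0000, V(4,3)=0.0000, V(4,4)=0.0000
(3,0): S=108.0681. Δ = (V_up−V_dn)/(S_up−S_dn) = (37.8557−67.0341)/(117.7943−88.6159) = -1.0000. V = [p*·37.8557 + (1−p*)·67.0341]/1.01 = 46.0408. B = V − Δ·S = 154.1089.
(3,1): S=143.6515. Δ = (V_up−V_dn)/(S_up−S_dn) = (0.0000−37.8557)/(156.5802−117.7943) = -0.9760. V = [p*·0.0000 + (1−p*)·37.8557]/1.01 = 11.1055. B = V − Δ·S = 151.3119.
(3,2): S=190.9514. Δ = (V_up−V_dn)/(S_up−S_dn) = (0.0000−0.0000)/(208.1371−156.5802) = 0.0000. V = [p*·0.0000 + (1−p*)·0.0000]/1.01 = 0.0000. B = V − Δ·S = 0.0000.
(3,3): S=253.8257. Δ = (V_up−V_dn)/(S_up−S_dn) = (0.0000−0.0000)/(276.6700−208.1371) = 0.0000. V = [p*·0.0000 + (1−p*)·0.0000]/1.01 = 0.0000. B = V − Δ·S = 0.0000.
(2,0): S=131.7904. Δ = (V_up−V_dn)/(S_up−S_dn) = (11.1055−46.0408)/(143.6515−108.0681) = -0.9818. V = [p*·11.1055 + (1−p*)·46.0408]/1.01 = 21.2442. B = V − Δ·S = 150.6343.
(2,1): S=175.1848. Δ = (V_up−V_dn)/(S_up−S_dn) = (0.0000−11.1055)/(190.9514−143.6515) = -0.2348. V = [p*·0.0000 + (1−p*)·11.1055]/1.01 = 3.2579. B = V − Δ·S = 44.3893.
(2,2): S=232.8676. Δ = (V_up−V_dn)/(S_up−S_dn) = (0.0000−0.0000)/(253.8257−190.9514) = 0.0000. V = [p*·0.0000 + (1−p*)·0.0000]/1.01 = 0.0000. B = V − Δ·S = 0.0000.
(1,0): S=160.7200. Δ = (V_up−V_dn)/(S_up−S_dn) = (3.2579−21.2442)/(175.1848−131.7904) = -0.4145. V = [p*·3.2579 + (1−p*)·21.2442]/1.01 = 8.5022. B = V − Δ·S = 75.1181.
(1,1): S=213.6400. Δ = (V_up−V_dn)/(S_up−S_dn) = (0.0000−3.2579)/(232.8676−175.1848) = -0.0565. V = [p*·0.0000 + (1−p*)·3.2579]/1.01 = 0.9558. B = V − Δ·S = 13.0222.
(0,0): S=196.0000. Δ = (V_up−V_dn)/(S_up−S_dn) = (0.9558−8.5022)/(213.6400−160.7200) = -0.1426. V = [p*·0.9558 + (1−p*)·8.5022]/1.01 = 3.1601. B = V − Δ·S = 31.1099.
Each (Δ,B) replicates both successor values, so the strategy is self-financing and V0 is arbitrage-free.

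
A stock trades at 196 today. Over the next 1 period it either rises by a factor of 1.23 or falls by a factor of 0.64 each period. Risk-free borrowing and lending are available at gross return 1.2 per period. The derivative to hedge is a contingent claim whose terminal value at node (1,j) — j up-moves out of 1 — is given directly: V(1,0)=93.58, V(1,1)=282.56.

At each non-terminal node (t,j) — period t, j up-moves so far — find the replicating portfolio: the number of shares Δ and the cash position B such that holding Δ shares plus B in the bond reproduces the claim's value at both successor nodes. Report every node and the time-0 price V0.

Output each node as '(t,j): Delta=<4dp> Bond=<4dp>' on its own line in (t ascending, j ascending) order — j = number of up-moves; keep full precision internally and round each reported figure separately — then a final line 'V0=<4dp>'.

No-arbitrage ⇒ martingale measure with p* = (R−d)/(u−d) = 0.9492.
Payoff layer (t=1): V(1,0)=93.5800, V(1,1)=282.5600
(0,0): S=196.0000. Δ = (V_up−V_dn)/(S_up−S_dn) = (282.5600−93.5800)/(241.0800−125.4400) = 1.6342. V = [p*·282.5600 + (1−p*)·93.5800]/1.2 = 227.4590. B = V − Δ·S = -92.8460.
The time-0 hedge costs 227.4590, which is the no-arbitrage price.

(0,0): Delta=1.6342 Bond=-92.8460
V0=227.4590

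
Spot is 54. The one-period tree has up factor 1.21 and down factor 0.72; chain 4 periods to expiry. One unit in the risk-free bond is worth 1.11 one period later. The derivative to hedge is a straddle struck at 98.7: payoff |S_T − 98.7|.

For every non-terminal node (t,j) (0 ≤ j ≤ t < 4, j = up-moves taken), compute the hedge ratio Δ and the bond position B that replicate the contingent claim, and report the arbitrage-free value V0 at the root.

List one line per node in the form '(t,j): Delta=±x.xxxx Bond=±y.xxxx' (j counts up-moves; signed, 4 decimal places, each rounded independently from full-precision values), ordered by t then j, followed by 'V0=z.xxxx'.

(0,0): Delta=-0.5248 Bond=48.3711
(1,0): Delta=-1.0000 Bond=72.1686
(1,1): Delta=-0.4523 Bond=48.9543
(2,0): Delta=-1.0000 Bond=80.1071
(2,1): Delta=-1.0000 Bond=80.1071
(2,2): Delta=-0.3687 Bond=47.7321
(3,0): Delta=-1.0000 Bond=88.9189
(3,1): Delta=-1.0000 Bond=88.9189
(3,2): Delta=-1.0000 Bond=88.9189
(3,3): Delta=-0.2724 Bond=43.7682
V0=20.0331

The replicating-portfolio and risk-neutral prices coincide; use p* = (1.11−0.72)/(1.21−0.72) = 0.7959 for the latter.
At expiry t=4: V(4,0)=84.1881, V(4,1)=74.3120, V(4,2)=57.7146, V(4,3)=29.8217, V(4,4)=17.0538
  t=3,j=0: stock 20.1554 → up 24.3880 (V=74.3120), down 14.5119 (V=84.1881). Price 68.7635; hedge Δ=-1.0000, bond B=88.9189.
  t=3,j=1: stock 33.8723 → up 40.9854 (V=57.7146), down 24.3880 (V=74.3120). Price 55.0467; hedge Δ=-1.0000, bond B=88.9189.
  t=3,j=2: stock 56.9242 → up 68.8783 (V=29.8217), down 40.9854 (V=57.7146). Price 31.9947; hedge Δ=-1.0000, bond B=88.9189.
  t=3,j=3: stock 95.6643 → up 115.7538 (V=17.0538), down 68.8783 (V=29.8217). Price 17.7113; hedge Δ=-0.2724, bond B=43.7682.
  t=2,j=0: stock 27.9936 → up 33.8723 (V=55.0467), down 20.1554 (V=68.7635). Price 52.1135; hedge Δ=-1.0000, bond B=80.1071.
  t=2,j=1: stock 47.0448 → up 56.9242 (V=31.9947), down 33.8723 (V=55.0467). Price 33.0623; hedge Δ=-1.0000, bond B=80.1071.
  t=2,j=2: stock 79.0614 → up 95.6643 (V=17.7113), down 56.9242 (V=31.9947). Price 18.5822; hedge Δ=-0.3687, bond B=47.7321.
  t=1,j=0: stock 38.8800 → up 47.0448 (V=33.0623), down 27.9936 (V=52.1135). Price 33.2886; hedge Δ=-1.0000, bond B=72.1686.
  t=1,j=1: stock 65.3400 → up 79.0614 (V=18.5822), down 47.0448 (V=33.0623). Price 19.4030; hedge Δ=-0.4523, bond B=48.9543.
  t=0,j=0: stock 54.0000 → up 65.3400 (V=19.4030), down 38.8800 (V=33.2886). Price 20.0331; hedge Δ=-0.5248, bond B=48.3711.
Root portfolio cost Δ·54+B reproduces V0=20.0331.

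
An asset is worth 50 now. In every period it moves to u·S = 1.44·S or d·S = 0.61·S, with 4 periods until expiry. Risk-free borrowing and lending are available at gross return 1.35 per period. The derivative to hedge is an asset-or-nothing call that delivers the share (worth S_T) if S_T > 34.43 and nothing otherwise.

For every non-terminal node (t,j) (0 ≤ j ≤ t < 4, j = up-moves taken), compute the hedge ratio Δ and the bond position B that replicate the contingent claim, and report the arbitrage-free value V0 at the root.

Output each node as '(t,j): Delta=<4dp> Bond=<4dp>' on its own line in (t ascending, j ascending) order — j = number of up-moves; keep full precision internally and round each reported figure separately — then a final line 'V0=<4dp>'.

The replicating-portfolio and risk-neutral prices coincide; use p* = (1.35−0.61)/(1.44−0.61) = 0.8916 for the latter.
Terminal values V(4,·): V(4,0)=0.0000, V(4,1)=0.0000, V(4,2)=38.5793, V(4,3)=91.0725, V(4,4)=214.9908
  t=3,j=0: stock 11.3491 → up 16.3426 (V=0.0000), down 6.9229 (V=0.0000). Price 0.0000; hedge Δ=0.0000, bond B=0.0000.
  t=3,j=1: stock 26.7912 → up 38.5793 (V=38.5793), down 16.3426 (V=0.0000). Price 25.4785; hedge Δ=1.7349, bond B=-21.0026.
  t=3,j=2: stock 63.2448 → up 91.0725 (V=91.0725), down 38.5793 (V=38.5793). Price 63.2448; hedge Δ=1.0000, bond B=0.0000.
  t=3,j=3: stock 149.2992 → up 214.9908 (V=214.9908), down 91.0725 (V=91.0725). Price 149.2992; hedge Δ=1.0000, bond B=0.0000.
  t=2,j=0: stock 18.6050 → up 26.7912 (V=25.4785), down 11.3491 (V=0.0000). Price 16.8265; hedge Δ=1.6499, bond B=-13.8705.
  t=2,j=1: stock 43.9200 → up 63.2448 (V=63.2448), down 26.7912 (V=25.4785). Price 43.8146; hedge Δ=1.0360, bond B=-1.6870.
  t=2,j=2: stock 103.6800 → up 149.2992 (V=149.2992), down 63.2448 (V=63.2448). Price 103.6800; hedge Δ=1.0000, bond B=0.0000.
  t=1,j=0: stock 30.5000 → up 43.9200 (V=43.8146), down 18.6050 (V=16.8265). Price 30.2875; hedge Δ=1.0661, bond B=-2.2282.
  t=1,j=1: stock 72.0000 → up 103.6800 (V=103.6800), down 43.9200 (V=43.8146). Price 71.9915; hedge Δ=1.0018, bond B=-0.1355.
  t=0,j=0: stock 50.0000 → up 72.0000 (V=71.9915), down 30.5000 (V=30.2875). Price 49.9773; hedge Δ=1.0049, bond B=-0.2685.
Each (Δ,B) replicates both successor values, so the strategy is self-financing and V0 is arbitrage-free.

(0,0): Delta=1.0049 Bond=-0.2685
(1,0): Delta=1.0661 Bond=-2.2282
(1,1): Delta=1.0018 Bond=-0.1355
(2,0): Delta=1.6499 Bond=-13.8705
(2,1): Delta=1.0360 Bond=-1.6870
(2,2): Delta=1.0000 Bond=0.0000
(3,0): Delta=0.0000 Bond=0.0000
(3,1): Delta=1.7349 Bond=-21.0026
(3,2): Delta=1.0000 Bond=0.0000
(3,3): Delta=1.0000 Bond=0.0000
V0=49.9773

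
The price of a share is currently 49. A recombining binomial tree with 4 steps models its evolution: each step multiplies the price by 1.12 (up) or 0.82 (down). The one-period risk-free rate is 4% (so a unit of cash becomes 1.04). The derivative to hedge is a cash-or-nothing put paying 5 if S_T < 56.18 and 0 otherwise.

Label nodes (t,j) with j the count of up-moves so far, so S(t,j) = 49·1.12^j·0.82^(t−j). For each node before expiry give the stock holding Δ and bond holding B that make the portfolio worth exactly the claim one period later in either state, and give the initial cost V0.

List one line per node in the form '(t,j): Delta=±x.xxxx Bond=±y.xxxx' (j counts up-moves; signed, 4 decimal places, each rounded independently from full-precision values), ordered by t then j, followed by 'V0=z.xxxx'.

No-arbitrage ⇒ martingale measure with p* = (R−d)/(u−d) = 0.7333.
Payoff layer (t=4): V(4,0)=5.0000, V(4,1)=5.0000, V(4,2)=5.0000, V(4,3)=0.0000, V(4,4)=0.0000
Node (3,0) S=27.0170: V=(p*·5.0000+(1−p*)·5.0000)/1.04=4.8077; Δ=(5.0000−5.0000)/(30.2591−22.1540)=0.0000; B=V−Δ·S=4.8077
Node (3,1) S=36.9013: V=(p*·5.0000+(1−p*)·5.0000)/1.04=4.8077; Δ=(5.0000−5.0000)/(41.3295−30.2591)=0.0000; B=V−Δ·S=4.8077
Node (3,2) S=50.4018: V=(p*·0.0000+(1−p*)·5.0000)/1.04=1.2821; Δ=(0.0000−5.0000)/(56.4500−41.3295)=-0.3307; B=V−Δ·S=17.9487
Node (3,3) S=68.8415: V=(p*·0.0000+(1−p*)·0.0000)/1.04=0.0000; Δ=(0.0000−0.0000)/(77.1024−56.4500)=0.0000; B=V−Δ·S=0.0000
Node (2,0) S=32.9476: V=(p*·4.8077+(1−p*)·4.8077)/1.04=4.6228; Δ=(4.8077−4.8077)/(36.9013−27.0170)=0.0000; B=V−Δ·S=4.6228
Node (2,1) S=45.0016: V=(p*·1.2821+(1−p*)·4.8077)/1.04=2.1368; Δ=(1.2821−4.8077)/(50.4018−36.9013)=-0.2611; B=V−Δ·S=13.8889
Node (2,2) S=61.4656: V=(p*·0.0000+(1−p*)·1.2821)/1.04=0.3287; Δ=(0.0000−1.2821)/(68.8415−50.4018)=-0.0695; B=V−Δ·S=4.6022
Node (1,0) S=40.1800: V=(p*·2.1368+(1−p*)·4.6228)/1.04=2.6920; Δ=(2.1368−4.6228)/(45.0016−32.9476)=-0.2062; B=V−Δ·S=10.9788
Node (1,1) S=54.8800: V=(p*·0.3287+(1−p*)·2.1368)/1.04=0.7797; Δ=(0.3287−2.1368)/(61.4656−45.0016)=-0.1098; B=V−Δ·S=6.8064
Node (0,0) S=49.0000: V=(p*·0.7797+(1−p*)·2.6920)/1.04=1.2400; Δ=(0.7797−2.6920)/(54.8800−40.1800)=-0.1301; B=V−Δ·S=7.6145
Root portfolio cost Δ·49+B reproduces V0=1.2400.

(0,0): Delta=-0.1301 Bond=7.6145
(1,0): Delta=-0.2062 Bond=10.9788
(1,1): Delta=-0.1098 Bond=6.8064
(2,0): Delta=0.0000 Bond=4.6228
(2,1): Delta=-0.2611 Bond=13.8889
(2,2): Delta=-0.0695 Bond=4.6022
(3,0): Delta=0.0000 Bond=4.8077
(3,1): Delta=0.0000 Bond=4.8077
(3,2): Delta=-0.3307 Bond=17.9487
(3,3): Delta=0.0000 Bond=0.0000
V0=1.2400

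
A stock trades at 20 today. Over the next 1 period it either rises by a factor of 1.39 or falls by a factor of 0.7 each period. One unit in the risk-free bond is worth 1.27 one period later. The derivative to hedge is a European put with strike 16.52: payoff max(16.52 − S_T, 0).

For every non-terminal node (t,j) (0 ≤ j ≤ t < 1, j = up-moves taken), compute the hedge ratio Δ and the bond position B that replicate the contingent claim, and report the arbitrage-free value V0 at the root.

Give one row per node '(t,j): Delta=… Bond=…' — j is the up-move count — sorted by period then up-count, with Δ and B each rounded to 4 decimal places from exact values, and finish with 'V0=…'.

(0,0): Delta=-0.1826 Bond=3.9973
V0=0.3451

Under the risk-neutral measure, an up-move has probability p* = (R−d)/(u−d) = 0.8261 and values discount at R = 1.27.
Payoff layer (t=1): V(1,0)=2.5200, V(1,1)=0.0000
(0,0): S=20.0000. Δ = (V_up−V_dn)/(S_up−S_dn) = (0.0000−2.5200)/(27.8000−14.0000) = -0.1826. V = [p*·0.0000 + (1−p*)·2.5200]/1.27 = 0.3451. B = V − Δ·S = 3.9973.
Check: Δ(0,0)·S0 + B(0,0) = 0.3451 = V0.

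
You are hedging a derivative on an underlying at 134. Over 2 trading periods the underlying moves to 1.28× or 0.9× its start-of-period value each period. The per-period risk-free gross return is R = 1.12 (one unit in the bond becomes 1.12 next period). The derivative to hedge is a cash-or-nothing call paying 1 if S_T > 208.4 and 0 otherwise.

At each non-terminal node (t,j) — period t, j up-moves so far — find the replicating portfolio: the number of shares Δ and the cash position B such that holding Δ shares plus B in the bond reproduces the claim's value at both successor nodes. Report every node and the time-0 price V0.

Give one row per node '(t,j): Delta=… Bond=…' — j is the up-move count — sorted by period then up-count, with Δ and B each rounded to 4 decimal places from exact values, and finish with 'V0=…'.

Under the risk-neutral measure, an up-move has probability p* = (R−d)/(u−d) = 0.5789 and values discount at R = 1.12.
At expiry t=2: V(2,0)=0.0000, V(2,1)=0.0000, V(2,2)=1.0000
Node (1,0) S=120.6000: V=(p*·0.0000+(1−p*)·0.0000)/1.12=0.0000; Δ=(0.0000−0.0000)/(154.3680−108.5400)=0.0000; B=V−Δ·S=0.0000
Node (1,1) S=171.5200: V=(p*·1.0000+(1−p*)·0.0000)/1.12=0.5169; Δ=(1.0000−0.0000)/(219.5456−154.3680)=0.0153; B=V−Δ·S=-2.1147
Node (0,0) S=134.0000: V=(p*·0.5169+(1−p*)·0.0000)/1.12=0.2672; Δ=(0.5169−0.0000)/(171.5200−120.6000)=0.0102; B=V−Δ·S=-1.0931
Check: Δ(0,0)·S0 + B(0,0) = 0.2672 = V0.

(0,0): Delta=0.0102 Bond=-1.0931
(1,0): Delta=0.0000 Bond=0.0000
(1,1): Delta=0.0153 Bond=-2.1147
V0=0.2672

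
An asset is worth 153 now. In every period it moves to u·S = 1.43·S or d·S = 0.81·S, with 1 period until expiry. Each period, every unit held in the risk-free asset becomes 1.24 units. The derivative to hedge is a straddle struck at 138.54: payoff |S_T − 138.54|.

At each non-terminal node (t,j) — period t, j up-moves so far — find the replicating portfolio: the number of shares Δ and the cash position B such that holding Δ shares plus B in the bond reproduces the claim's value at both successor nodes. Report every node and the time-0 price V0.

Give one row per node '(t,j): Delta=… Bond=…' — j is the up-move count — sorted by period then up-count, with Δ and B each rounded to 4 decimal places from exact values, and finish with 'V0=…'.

(0,0): Delta=0.6920 Bond=-57.3754
V0=48.4956

The replicating-portfolio and risk-neutral prices coincide; use p* = (1.24−0.81)/(1.43−0.81) = 0.6935 for the latter.
Payoff layer (t=1): V(1,0)=14.6100, V(1,1)=80.2500
  t=0,j=0: stock 153.0000 → up 218.7900 (V=80.2500), down 123.9300 (V=14.6100). Price 48.4956; hedge Δ=0.6920, bond B=-57.3754.
The time-0 hedge costs 48.4956, which is the no-arbitrage price.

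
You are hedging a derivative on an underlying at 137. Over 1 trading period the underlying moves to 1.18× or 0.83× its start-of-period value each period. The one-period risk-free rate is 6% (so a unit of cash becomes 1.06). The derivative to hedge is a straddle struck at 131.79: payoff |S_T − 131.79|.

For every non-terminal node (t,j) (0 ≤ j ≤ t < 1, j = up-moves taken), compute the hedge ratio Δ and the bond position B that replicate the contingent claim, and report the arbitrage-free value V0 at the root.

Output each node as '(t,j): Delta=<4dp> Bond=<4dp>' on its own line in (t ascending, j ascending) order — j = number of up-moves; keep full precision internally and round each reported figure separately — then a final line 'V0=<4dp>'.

(0,0): Delta=0.2459 Bond=-9.3199
V0=24.3658

Risk-neutral probability p* = (R−d)/(u−d) = (1.06−0.83)/(1.18−0.83) = 0.6571.
Terminal values V(1,·): V(1,0)=18.0800, V(1,1)=29.8700
(0,0): S=137.0000. Δ = (V_up−V_dn)/(S_up−S_dn) = (29.8700−18.0800)/(161.6600−113.7100) = 0.2459. V = [p*·29.8700 + (1−p*)·18.0800]/1.06 = 24.3658. B = V − Δ·S = -9.3199.
Check: Δ(0,0)·S0 + B(0,0) = 24.3658 = V0.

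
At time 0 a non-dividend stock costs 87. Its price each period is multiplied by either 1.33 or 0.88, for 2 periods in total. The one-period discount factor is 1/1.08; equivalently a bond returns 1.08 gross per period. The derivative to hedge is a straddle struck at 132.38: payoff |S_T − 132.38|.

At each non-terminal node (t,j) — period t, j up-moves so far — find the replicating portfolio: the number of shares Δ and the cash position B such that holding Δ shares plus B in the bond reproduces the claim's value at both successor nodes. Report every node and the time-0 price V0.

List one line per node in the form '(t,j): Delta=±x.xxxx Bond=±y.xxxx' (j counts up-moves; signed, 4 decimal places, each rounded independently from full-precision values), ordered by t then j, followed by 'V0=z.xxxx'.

Since d<R<u, set p* = (R−d)/(u−d) = 0.4444; price each node as the discounted p*-expectation of its children.
Payoff layer (t=2): V(2,0)=65.0072, V(2,1)=30.5552, V(2,2)=21.5143
Node (1,0) S=76.5600: V=(p*·30.5552+(1−p*)·65.0072)/1.08=46.0141; Δ=(30.5552−65.0072)/(101.8248−67.3728)=-1.0000; B=V−Δ·S=122.5741
Node (1,1) S=115.7100: V=(p*·21.5143+(1−p*)·30.5552)/1.08=24.5713; Δ=(21.5143−30.5552)/(153.8943−101.8248)=-0.1736; B=V−Δ·S=44.6622
Node (0,0) S=87.0000: V=(p*·24.5713+(1−p*)·46.0141)/1.08=33.7814; Δ=(24.5713−46.0141)/(115.7100−76.5600)=-0.5477; B=V−Δ·S=81.4320
Root portfolio cost Δ·87+B reproduces V0=33.7814.

(0,0): Delta=-0.5477 Bond=81.4320
(1,0): Delta=-1.0000 Bond=122.5741
(1,1): Delta=-0.1736 Bond=44.6622
V0=33.7814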